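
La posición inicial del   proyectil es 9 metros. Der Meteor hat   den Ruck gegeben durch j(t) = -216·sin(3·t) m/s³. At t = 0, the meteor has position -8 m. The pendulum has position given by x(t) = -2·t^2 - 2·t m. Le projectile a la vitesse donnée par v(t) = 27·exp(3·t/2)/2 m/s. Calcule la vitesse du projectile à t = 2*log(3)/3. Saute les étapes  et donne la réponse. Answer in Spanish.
La respuesta es 81/2.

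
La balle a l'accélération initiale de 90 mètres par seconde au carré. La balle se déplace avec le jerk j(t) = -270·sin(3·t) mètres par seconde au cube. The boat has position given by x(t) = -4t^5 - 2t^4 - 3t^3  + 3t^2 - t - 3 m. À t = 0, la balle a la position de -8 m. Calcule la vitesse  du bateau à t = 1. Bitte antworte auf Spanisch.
Partiendo de la posición x(t) = -4·t^5 - 2·t^4 - 3·t^3 + 3·t^2 - t - 3, tomamos 1 derivada. La derivada de la posición da la velocidad: v(t) = -20·t^4 - 8·t^3 - 9·t^2 + 6·t - 1. De la ecuación de la velocidad v(t) = -20·t^4 - 8·t^3 - 9·t^2 + 6·t - 1, sustituimos t = 1 para obtener v = -32.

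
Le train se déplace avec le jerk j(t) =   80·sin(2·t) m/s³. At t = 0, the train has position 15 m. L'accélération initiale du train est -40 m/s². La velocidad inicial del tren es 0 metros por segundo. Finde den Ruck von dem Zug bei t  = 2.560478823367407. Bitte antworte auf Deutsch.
Wir haben den Ruck j(t) = 80·sin(2·t). Durch Einsetzen von t = 2.560478823367407: j(2.560478823367407) = -73.4152340884953.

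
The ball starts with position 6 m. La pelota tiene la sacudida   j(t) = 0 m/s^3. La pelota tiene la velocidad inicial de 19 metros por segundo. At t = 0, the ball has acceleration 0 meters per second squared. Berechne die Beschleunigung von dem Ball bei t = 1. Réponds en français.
Nous devons trouver la primitive de notre équation du jerk j(t) = 0 1 fois. L'intégrale du jerk est l'accélération. En utilisant a(0) = 0, nous obtenons a(t) = 0. En utilisant a(t) = 0 et en substituant t = 1, nous trouvons a = 0.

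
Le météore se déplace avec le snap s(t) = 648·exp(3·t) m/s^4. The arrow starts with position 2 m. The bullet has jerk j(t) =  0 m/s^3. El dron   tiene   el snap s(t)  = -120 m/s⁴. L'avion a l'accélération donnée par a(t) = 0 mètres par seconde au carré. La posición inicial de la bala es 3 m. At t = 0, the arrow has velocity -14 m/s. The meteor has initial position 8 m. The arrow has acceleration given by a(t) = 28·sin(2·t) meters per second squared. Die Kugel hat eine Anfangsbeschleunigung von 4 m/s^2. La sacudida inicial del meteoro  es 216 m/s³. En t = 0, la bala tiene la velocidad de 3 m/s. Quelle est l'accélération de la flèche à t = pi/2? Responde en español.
Usando a(t) = 28·sin(2·t) y sustituyendo t = pi/2, encontramos a = 0.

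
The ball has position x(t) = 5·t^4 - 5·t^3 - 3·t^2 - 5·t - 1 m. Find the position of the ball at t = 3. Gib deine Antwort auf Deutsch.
Mit x(t) = 5·t^4 - 5·t^3 - 3·t^2 - 5·t - 1 und Einsetzen von t = 3, finden wir x = 227.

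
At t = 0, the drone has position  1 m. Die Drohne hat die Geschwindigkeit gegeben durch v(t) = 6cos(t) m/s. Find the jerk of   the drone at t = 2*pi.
Starting from velocity v(t) = 6·cos(t), we take 2 derivatives. Taking d/dt of v(t), we find a(t) = -6·sin(t). Taking d/dt of a(t), we find j(t) = -6·cos(t). Using j(t) = -6·cos(t) and substituting t = 2*pi, we find j = -6.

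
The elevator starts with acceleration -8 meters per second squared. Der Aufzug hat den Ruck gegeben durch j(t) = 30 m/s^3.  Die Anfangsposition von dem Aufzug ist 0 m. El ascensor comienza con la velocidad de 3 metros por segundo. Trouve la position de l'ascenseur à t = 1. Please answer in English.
To solve this, we need to take 3 integrals of our jerk equation j(t) = 30. Finding the integral of j(t) and using a(0) = -8: a(t) = 30·t - 8. Integrating acceleration and using the initial condition v(0) = 3, we get v(t) = 15·t^2 - 8·t + 3. Taking ∫v(t)dt and applying x(0) = 0, we find x(t) = 5·t^3 - 4·t^2 + 3·t. Using x(t) = 5·t^3 - 4·t^2 + 3·t and substituting t = 1, we find x = 4.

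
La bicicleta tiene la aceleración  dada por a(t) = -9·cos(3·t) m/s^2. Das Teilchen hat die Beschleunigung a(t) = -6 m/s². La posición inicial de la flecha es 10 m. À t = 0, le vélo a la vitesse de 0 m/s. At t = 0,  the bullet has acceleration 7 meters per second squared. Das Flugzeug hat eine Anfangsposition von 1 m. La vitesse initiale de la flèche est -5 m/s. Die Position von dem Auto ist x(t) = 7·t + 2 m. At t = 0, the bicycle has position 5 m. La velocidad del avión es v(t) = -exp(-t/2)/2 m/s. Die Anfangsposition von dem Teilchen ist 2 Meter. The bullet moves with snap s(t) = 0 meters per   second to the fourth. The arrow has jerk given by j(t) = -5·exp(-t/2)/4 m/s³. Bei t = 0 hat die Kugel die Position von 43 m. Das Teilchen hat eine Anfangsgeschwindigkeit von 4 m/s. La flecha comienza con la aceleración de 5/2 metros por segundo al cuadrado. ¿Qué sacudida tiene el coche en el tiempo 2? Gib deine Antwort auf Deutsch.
Ausgehend von der Position x(t) = 7·t + 2, nehmen wir 3 Ableitungen. Durch Ableiten von der Position erhalten wir die Geschwindigkeit: v(t) = 7. Mit d/dt von v(t) finden wir a(t) = 0. Die Ableitung von der Beschleunigung ergibt den Ruck: j(t) = 0. Mit j(t) = 0 und Einsetzen von t = 2, finden wir j = 0.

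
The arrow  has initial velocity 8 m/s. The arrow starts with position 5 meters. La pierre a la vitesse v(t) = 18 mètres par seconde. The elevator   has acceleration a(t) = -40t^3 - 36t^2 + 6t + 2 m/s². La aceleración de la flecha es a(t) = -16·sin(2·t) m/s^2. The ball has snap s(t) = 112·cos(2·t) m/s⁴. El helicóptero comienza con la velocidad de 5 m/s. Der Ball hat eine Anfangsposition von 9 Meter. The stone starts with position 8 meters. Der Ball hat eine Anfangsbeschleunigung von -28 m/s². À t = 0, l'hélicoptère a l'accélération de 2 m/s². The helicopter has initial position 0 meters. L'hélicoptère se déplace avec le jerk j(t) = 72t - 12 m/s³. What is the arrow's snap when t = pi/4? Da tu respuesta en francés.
Nous devons dériver notre équation de l'accélération a(t) = -16·sin(2·t) 2 fois. En prenant d/dt de a(t), nous trouvons j(t) = -32·cos(2·t). La dérivée du jerk donne le snap: s(t) = 64·sin(2·t). De l'équation du snap s(t) = 64·sin(2·t), nous substituons t = pi/4 pour obtenir s = 64.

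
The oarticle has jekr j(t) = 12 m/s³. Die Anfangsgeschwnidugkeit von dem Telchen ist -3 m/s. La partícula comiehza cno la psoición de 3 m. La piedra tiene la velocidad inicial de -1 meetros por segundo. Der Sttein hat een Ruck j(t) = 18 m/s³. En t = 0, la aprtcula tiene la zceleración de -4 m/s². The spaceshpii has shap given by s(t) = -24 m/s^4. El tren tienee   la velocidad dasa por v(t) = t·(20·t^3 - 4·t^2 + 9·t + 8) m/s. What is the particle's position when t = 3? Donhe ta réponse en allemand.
Wir müssen unsere Gleichung für den Ruck j(t) = 12 3-mal integrieren. Durch Integration von dem Ruck und Verwendung der Anfangsbedingung a(0) = -4, erhalten wir a(t) = 12·t - 4. Die Stammfunktion von der Beschleunigung, mit v(0) = -3, ergibt die Geschwindigkeit: v(t) = 6·t^2 - 4·t - 3. Das Integral von der Geschwindigkeit, mit x(0) = 3, ergibt die Position: x(t) = 2·t^3 - 2·t^2 - 3·t + 3. Wir haben die Position x(t) = 2·t^3 - 2·t^2 - 3·t + 3. Durch Einsetzen von t = 3: x(3) = 30.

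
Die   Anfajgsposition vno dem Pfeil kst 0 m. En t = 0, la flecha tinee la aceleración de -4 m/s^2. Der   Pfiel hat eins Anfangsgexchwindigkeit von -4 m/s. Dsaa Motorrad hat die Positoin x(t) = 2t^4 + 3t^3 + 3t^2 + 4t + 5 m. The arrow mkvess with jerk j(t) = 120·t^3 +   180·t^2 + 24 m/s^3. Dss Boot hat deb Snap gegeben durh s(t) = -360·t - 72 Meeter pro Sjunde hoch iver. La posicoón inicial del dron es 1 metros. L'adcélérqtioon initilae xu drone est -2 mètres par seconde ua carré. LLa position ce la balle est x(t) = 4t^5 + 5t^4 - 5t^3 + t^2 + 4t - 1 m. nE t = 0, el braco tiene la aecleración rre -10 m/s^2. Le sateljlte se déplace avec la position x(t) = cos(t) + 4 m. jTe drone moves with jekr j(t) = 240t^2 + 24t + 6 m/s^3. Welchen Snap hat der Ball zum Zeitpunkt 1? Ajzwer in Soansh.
Debemos derivar nuestra ecuación de la posición x(t) = 4·t^5 + 5·t^4 - 5·t^3 + t^2 + 4·t - 1 4 veces. Tomando d/dt de x(t), encontramos v(t) = 20·t^4 + 20·t^3 - 15·t^2 + 2·t + 4. La derivada de la velocidad da la aceleración: a(t) = 80·t^3 + 60·t^2 - 30·t + 2. La derivada de la aceleración da la sacudida: j(t) = 240·t^2 + 120·t - 30. La derivada de la sacudida da el snap: s(t) = 480·t + 120. Usando s(t) = 480·t + 120 y sustituyendo t = 1, encontramos s = 600.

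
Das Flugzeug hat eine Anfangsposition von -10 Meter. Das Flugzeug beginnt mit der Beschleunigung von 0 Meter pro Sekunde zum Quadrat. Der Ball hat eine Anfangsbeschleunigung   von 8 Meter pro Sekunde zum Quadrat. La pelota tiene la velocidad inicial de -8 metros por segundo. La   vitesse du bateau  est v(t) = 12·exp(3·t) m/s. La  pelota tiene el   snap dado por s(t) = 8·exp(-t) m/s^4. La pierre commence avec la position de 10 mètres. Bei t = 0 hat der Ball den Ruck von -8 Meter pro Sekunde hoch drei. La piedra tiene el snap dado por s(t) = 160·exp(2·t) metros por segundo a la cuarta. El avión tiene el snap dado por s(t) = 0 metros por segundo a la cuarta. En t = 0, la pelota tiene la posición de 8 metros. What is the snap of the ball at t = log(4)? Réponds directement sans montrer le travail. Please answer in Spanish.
El snap en t = log(4) es s = 2.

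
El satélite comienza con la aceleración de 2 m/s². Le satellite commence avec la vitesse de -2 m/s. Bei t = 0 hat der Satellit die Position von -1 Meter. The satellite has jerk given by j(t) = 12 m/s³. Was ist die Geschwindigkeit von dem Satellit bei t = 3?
Wir müssen unsere Gleichung für den Ruck j(t) = 12 2-mal integrieren. Die Stammfunktion von dem Ruck ist die Beschleunigung. Mit a(0) = 2 erhalten wir a(t) = 12·t + 2. Mit ∫a(t)dt und Anwendung von v(0) = -2, finden wir v(t) = 6·t^2 + 2·t - 2. Wir haben die Geschwindigkeit v(t) = 6·t^2 + 2·t - 2. Durch Einsetzen von t = 3: v(3) = 58.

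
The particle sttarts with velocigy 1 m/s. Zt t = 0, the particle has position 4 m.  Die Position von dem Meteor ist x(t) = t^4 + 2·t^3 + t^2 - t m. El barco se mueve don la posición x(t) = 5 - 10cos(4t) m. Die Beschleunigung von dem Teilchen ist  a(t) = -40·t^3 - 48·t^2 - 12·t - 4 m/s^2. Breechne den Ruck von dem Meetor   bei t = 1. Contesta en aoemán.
Ausgehend von der Position x(t) = t^4 + 2·t^3 + t^2 - t, nehmen wir 3 Ableitungen. Durch Ableiten von der Position erhalten wir die Geschwindigkeit: v(t) = 4·t^3 + 6·t^2 + 2·t - 1. Die Ableitung von der Geschwindigkeit ergibt die Beschleunigung: a(t) = 12·t^2 + 12·t + 2. Durch Ableiten von der Beschleunigung erhalten wir den Ruck: j(t) = 24·t + 12. Wir haben den Ruck j(t) = 24·t + 12. Durch Einsetzen von t = 1: j(1) = 36.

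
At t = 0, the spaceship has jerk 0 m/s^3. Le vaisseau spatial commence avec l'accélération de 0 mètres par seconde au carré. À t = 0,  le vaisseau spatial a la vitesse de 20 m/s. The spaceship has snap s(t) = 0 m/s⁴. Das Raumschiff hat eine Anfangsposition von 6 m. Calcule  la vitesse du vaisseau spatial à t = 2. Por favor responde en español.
Partiendo del snap s(t) = 0, tomamos 3 antiderivadas. La antiderivada del snap, con j(0) = 0, da la sacudida: j(t) = 0. La antiderivada de la sacudida es la aceleración. Usando a(0) = 0, obtenemos a(t) = 0. Tomando ∫a(t)dt y aplicando v(0) = 20, encontramos v(t) = 20. Usando v(t) = 20 y sustituyendo t = 2, encontramos v = 20.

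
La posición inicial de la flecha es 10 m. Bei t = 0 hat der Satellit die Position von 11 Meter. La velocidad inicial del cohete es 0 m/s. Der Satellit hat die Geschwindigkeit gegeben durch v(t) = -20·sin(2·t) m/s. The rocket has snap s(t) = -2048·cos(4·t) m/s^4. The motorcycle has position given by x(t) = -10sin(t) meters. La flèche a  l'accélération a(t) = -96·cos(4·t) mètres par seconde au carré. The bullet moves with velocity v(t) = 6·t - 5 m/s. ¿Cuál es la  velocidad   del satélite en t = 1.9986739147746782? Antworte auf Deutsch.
Wir haben die Geschwindigkeit v(t) = -20·sin(2·t). Durch Einsetzen von t = 1.9986739147746782: v(1.9986739147746782) = 15.1013252273574.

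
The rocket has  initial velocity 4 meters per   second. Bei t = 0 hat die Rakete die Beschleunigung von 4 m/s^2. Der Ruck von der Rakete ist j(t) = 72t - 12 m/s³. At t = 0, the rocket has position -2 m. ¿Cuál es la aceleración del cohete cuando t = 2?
Partiendo de la sacudida j(t) = 72·t - 12, tomamos 1 integral. La antiderivada de la sacudida, con a(0) = 4, da la aceleración: a(t) = 36·t^2 - 12·t + 4. Tenemos la aceleración a(t) = 36·t^2 - 12·t + 4. Sustituyendo t = 2: a(2) = 124.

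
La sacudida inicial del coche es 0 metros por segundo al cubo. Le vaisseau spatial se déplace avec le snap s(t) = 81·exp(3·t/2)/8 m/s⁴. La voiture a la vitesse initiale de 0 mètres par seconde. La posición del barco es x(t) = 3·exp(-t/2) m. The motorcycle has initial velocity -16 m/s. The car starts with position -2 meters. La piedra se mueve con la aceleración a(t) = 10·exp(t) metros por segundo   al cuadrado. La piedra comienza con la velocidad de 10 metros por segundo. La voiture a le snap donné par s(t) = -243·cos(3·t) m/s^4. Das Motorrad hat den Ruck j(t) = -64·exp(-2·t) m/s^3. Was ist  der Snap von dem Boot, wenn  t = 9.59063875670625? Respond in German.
Wir müssen unsere Gleichung für die Position x(t) = 3·exp(-t/2) 4-mal ableiten. Die Ableitung von der Position ergibt die Geschwindigkeit: v(t) = -3·exp(-t/2)/2. Mit d/dt von v(t) finden wir a(t) = 3·exp(-t/2)/4. Die Ableitung von der Beschleunigung ergibt den Ruck: j(t) = -3·exp(-t/2)/8. Durch Ableiten von dem Ruck erhalten wir den Snap: s(t) = 3·exp(-t/2)/16. Mit s(t) = 3·exp(-t/2)/16 und Einsetzen von t = 9.59063875670625, finden wir s = 0.00155031706341994.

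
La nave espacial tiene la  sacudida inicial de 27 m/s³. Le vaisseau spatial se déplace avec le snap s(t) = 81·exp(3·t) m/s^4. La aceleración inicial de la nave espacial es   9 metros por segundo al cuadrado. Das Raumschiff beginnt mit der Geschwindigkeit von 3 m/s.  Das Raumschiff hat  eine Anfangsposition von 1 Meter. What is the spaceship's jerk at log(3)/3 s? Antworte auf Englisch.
To solve this, we need to take 1 integral of our snap equation s(t) = 81·exp(3·t). Taking ∫s(t)dt and applying j(0) = 27, we find j(t) = 27·exp(3·t). From the given jerk equation j(t) = 27·exp(3·t), we substitute t = log(3)/3 to get j = 81.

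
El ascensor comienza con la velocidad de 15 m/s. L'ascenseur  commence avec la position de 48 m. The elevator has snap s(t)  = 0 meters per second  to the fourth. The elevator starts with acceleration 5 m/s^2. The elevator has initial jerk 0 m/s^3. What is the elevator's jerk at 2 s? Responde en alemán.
Wir müssen das Integral unserer Gleichung für den Snap s(t) = 0 1-mal finden. Das Integral von dem Snap, mit j(0) = 0, ergibt den Ruck: j(t) = 0. Wir haben den Ruck j(t) = 0. Durch Einsetzen von t = 2: j(2) = 0.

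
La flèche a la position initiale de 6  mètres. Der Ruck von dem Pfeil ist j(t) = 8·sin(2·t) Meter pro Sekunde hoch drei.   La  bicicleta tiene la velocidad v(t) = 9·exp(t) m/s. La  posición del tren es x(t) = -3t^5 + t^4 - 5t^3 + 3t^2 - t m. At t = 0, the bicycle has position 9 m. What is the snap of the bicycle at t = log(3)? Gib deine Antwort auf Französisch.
Nous devons dériver notre équation de la vitesse v(t) = 9·exp(t) 3 fois. La dérivée de la vitesse donne l'accélération: a(t) = 9·exp(t). La dérivée de l'accélération donne le jerk: j(t) = 9·exp(t). En prenant d/dt de j(t), nous trouvons s(t) = 9·exp(t). En utilisant s(t) = 9·exp(t) et en substituant t = log(3), nous trouvons s = 27.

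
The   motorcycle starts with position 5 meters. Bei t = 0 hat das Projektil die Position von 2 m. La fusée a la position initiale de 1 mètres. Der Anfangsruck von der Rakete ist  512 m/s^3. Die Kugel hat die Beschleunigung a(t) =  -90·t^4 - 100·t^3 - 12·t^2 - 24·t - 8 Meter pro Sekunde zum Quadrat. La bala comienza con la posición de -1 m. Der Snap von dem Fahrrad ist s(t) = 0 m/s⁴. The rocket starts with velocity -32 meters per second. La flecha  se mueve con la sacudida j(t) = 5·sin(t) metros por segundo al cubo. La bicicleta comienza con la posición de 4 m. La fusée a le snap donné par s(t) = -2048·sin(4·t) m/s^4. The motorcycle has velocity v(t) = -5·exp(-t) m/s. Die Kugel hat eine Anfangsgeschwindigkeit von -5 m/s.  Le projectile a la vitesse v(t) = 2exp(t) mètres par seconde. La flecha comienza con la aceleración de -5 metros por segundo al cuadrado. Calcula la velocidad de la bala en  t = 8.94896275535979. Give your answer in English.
We need to integrate our acceleration equation a(t) = -90·t^4 - 100·t^3 - 12·t^2 - 24·t - 8 1 time. The antiderivative of acceleration, with v(0) = -5, gives velocity: v(t) = -18·t^5 - 25·t^4 - 4·t^3 - 12·t^2 - 8·t - 5. We have velocity v(t) = -18·t^5 - 25·t^4 - 4·t^3 - 12·t^2 - 8·t - 5. Substituting t = 8.94896275535979: v(8.94896275535979) = -1197325.07172229.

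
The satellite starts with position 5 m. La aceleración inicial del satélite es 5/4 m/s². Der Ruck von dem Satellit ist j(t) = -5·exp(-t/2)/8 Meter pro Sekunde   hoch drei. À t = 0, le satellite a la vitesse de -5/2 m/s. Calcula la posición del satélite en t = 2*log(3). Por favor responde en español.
Partiendo de la sacudida j(t) = -5·exp(-t/2)/8, tomamos 3 antiderivadas. La integral de la sacudida es la aceleración. Usando a(0) = 5/4, obtenemos a(t) = 5·exp(-t/2)/4. Integrando la aceleración y usando la condición inicial v(0) = -5/2, obtenemos v(t) = -5·exp(-t/2)/2. La antiderivada de la velocidad es la posición. Usando x(0) = 5, obtenemos x(t) = 5·exp(-t/2). Usando x(t) = 5·exp(-t/2) y sustituyendo t = 2*log(3), encontramos x = 5/3.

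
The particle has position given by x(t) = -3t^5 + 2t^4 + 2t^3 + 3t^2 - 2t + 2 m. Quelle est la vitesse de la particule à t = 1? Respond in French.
En partant de la position x(t) = -3·t^5 + 2·t^4 + 2·t^3 + 3·t^2 - 2·t + 2, nous prenons 1 dérivée. La dérivée de la position donne la vitesse: v(t) = -15·t^4 + 8·t^3 + 6·t^2 + 6·t - 2. En utilisant v(t) = -15·t^4 + 8·t^3 + 6·t^2 + 6·t - 2 et en substituant t = 1, nous trouvons v = 3.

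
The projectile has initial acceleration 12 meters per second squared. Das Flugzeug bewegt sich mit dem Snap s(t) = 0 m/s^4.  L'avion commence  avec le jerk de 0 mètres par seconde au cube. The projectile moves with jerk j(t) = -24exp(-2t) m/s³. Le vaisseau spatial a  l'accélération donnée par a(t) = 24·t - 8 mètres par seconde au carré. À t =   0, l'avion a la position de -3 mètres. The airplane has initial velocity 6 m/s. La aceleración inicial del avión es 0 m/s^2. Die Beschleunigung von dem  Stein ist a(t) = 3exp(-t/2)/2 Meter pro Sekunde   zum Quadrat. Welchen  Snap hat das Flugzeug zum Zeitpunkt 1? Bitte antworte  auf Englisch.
From the given snap equation s(t) = 0, we substitute t = 1 to get s = 0.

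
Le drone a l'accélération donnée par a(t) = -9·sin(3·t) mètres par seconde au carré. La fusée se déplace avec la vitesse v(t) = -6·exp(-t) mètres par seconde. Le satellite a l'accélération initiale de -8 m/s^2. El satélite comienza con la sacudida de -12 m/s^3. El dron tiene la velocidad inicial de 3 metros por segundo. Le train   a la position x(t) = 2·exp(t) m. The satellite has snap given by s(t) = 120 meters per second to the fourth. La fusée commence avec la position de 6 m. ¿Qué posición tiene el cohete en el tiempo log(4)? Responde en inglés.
We need to integrate our velocity equation v(t) = -6·exp(-t) 1 time. The integral of velocity, with x(0) = 6, gives position: x(t) = 6·exp(-t). From the given position equation x(t) = 6·exp(-t), we substitute t = log(4) to get x = 3/2.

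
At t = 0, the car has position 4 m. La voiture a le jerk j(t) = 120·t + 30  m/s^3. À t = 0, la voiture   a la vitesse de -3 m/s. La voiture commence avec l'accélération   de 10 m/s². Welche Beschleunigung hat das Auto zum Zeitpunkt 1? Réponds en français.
Pour résoudre ceci, nous devons prendre 1 intégrale de notre équation du jerk j(t) = 120·t + 30. La primitive du jerk est l'accélération. En utilisant a(0) = 10, nous obtenons a(t) = 60·t^2 + 30·t + 10. De l'équation de l'accélération a(t) = 60·t^2 + 30·t + 10, nous substituons t = 1 pour obtenir a = 100.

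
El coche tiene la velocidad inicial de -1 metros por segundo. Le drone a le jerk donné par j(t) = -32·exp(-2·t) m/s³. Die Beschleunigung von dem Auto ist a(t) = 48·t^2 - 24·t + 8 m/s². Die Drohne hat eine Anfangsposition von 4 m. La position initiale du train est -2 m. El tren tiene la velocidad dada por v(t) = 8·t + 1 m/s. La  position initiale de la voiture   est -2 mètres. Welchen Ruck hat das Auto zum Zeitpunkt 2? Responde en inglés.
To solve this, we need to take 1 derivative of our acceleration equation a(t) = 48·t^2 - 24·t + 8. The derivative of acceleration gives jerk: j(t) = 96·t - 24. From the given jerk equation j(t) = 96·t - 24, we substitute t = 2 to get j = 168.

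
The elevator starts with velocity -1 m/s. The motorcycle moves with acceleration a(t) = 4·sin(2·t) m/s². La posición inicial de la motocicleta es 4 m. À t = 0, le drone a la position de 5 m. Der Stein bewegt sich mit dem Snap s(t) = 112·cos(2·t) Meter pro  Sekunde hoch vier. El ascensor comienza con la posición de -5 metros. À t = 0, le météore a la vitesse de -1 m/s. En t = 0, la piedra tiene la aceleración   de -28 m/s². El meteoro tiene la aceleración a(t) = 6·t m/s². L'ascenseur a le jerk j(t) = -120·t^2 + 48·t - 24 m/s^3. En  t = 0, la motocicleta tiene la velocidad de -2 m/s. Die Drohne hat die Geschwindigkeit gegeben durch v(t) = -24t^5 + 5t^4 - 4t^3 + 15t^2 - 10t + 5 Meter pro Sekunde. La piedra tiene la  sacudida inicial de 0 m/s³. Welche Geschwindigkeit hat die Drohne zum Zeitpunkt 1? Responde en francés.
En utilisant v(t) = -24·t^5 + 5·t^4 - 4·t^3 + 15·t^2 - 10·t + 5 et en substituant t = 1, nous trouvons v = -13.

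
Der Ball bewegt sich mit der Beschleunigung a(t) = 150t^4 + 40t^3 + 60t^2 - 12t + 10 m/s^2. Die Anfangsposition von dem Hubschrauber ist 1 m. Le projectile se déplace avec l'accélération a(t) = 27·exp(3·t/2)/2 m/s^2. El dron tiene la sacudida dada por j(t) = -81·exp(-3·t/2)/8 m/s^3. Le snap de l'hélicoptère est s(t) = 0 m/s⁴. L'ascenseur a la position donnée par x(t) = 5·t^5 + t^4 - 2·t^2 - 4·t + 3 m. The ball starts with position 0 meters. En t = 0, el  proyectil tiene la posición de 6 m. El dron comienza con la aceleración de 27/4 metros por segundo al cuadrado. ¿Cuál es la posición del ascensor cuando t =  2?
Usando x(t) = 5·t^5 + t^4 - 2·t^2 - 4·t + 3 y sustituyendo t = 2, encontramos x = 163.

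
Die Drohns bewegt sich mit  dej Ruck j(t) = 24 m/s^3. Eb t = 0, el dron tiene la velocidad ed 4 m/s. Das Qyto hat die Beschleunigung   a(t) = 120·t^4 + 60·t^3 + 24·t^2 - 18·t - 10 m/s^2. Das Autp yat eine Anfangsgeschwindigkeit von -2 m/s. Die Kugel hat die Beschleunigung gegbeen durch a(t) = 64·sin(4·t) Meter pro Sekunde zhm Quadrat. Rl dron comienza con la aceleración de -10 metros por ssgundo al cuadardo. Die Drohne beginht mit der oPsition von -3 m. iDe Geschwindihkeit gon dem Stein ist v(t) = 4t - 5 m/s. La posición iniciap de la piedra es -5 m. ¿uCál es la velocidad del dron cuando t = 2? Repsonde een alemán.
Ausgehend von dem Ruck j(t) = 24, nehmen wir 2 Stammfunktionen. Die Stammfunktion von dem Ruck ist die Beschleunigung. Mit a(0) = -10 erhalten wir a(t) = 24·t - 10. Das Integral von der Beschleunigung ist die Geschwindigkeit. Mit v(0) = 4 erhalten wir v(t) = 12·t^2 - 10·t + 4. Wir haben die Geschwindigkeit v(t) = 12·t^2 - 10·t + 4. Durch Einsetzen von t = 2: v(2) = 32.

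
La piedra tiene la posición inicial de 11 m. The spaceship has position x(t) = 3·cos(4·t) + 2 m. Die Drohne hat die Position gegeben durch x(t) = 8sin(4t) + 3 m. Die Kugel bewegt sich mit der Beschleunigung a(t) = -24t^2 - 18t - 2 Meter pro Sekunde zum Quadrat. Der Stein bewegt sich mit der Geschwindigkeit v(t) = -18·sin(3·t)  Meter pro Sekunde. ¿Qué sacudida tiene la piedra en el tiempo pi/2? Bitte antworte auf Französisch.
Pour résoudre ceci, nous devons prendre 2 dérivées de notre équation de la vitesse v(t) = -18·sin(3·t). En dérivant la vitesse, nous obtenons l'accélération: a(t) = -54·cos(3·t). En dérivant l'accélération, nous obtenons le jerk: j(t) = 162·sin(3·t). En utilisant j(t) = 162·sin(3·t) et en substituant t = pi/2, nous trouvons j = -162.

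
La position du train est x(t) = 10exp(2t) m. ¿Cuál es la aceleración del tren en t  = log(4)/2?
Partiendo de la posición x(t) = 10·exp(2·t), tomamos 2 derivadas. Derivando la posición, obtenemos la velocidad: v(t) = 20·exp(2·t). Derivando la velocidad, obtenemos la aceleración: a(t) = 40·exp(2·t). Usando a(t) = 40·exp(2·t) y sustituyendo t = log(4)/2, encontramos a = 160.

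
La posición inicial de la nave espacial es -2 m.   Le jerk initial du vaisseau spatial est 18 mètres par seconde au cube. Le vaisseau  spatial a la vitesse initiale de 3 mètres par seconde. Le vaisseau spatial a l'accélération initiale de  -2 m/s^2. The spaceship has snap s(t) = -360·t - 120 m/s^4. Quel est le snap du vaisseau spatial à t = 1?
En utilisant s(t) = -360·t - 120 et en substituant t = 1, nous trouvons s = -480.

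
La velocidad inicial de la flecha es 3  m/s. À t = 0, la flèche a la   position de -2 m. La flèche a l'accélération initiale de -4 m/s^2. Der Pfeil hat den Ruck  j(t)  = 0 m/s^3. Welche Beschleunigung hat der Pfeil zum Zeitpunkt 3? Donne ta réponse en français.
Nous devons trouver la primitive de notre équation du jerk j(t) = 0 1 fois. En intégrant le jerk et en utilisant la condition initiale a(0) = -4, nous obtenons a(t) = -4. En utilisant a(t) = -4 et en substituant t = 3, nous trouvons a = -4.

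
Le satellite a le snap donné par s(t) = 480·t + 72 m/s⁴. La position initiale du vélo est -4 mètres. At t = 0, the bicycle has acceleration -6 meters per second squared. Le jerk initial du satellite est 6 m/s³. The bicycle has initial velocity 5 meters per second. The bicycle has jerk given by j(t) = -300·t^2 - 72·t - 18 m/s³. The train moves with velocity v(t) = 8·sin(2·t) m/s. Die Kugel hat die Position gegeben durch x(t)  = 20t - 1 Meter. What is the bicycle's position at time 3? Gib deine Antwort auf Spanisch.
Partiendo de la sacudida j(t) = -300·t^2 - 72·t - 18, tomamos 3 integrales. La integral de la sacudida, con a(0) = -6, da la aceleración: a(t) = -100·t^3 - 36·t^2 - 18·t - 6. La integral de la aceleración es la velocidad. Usando v(0) = 5, obtenemos v(t) = -25·t^4 - 12·t^3 - 9·t^2 - 6·t + 5. La antiderivada de la velocidad, con x(0) = -4, da la posición: x(t) = -5·t^5 - 3·t^4 - 3·t^3 - 3·t^2 + 5·t - 4. Tenemos la posición x(t) = -5·t^5 - 3·t^4 - 3·t^3 - 3·t^2 + 5·t - 4. Sustituyendo t = 3: x(3) = -1555.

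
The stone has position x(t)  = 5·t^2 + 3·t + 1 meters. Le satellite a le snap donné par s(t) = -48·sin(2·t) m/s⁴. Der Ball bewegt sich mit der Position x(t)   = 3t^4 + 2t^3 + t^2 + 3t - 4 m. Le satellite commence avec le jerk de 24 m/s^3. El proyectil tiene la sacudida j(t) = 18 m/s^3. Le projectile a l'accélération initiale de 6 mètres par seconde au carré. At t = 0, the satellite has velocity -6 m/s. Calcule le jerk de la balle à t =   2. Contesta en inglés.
To solve this, we need to take 3 derivatives of our position equation x(t) = 3·t^4 + 2·t^3 + t^2 + 3·t - 4. Differentiating position, we get velocity: v(t) = 12·t^3 + 6·t^2 + 2·t + 3. The derivative of velocity gives acceleration: a(t) = 36·t^2 + 12·t + 2. Taking d/dt of a(t), we find j(t) = 72·t + 12. We have jerk j(t) = 72·t + 12. Substituting t = 2: j(2) = 156.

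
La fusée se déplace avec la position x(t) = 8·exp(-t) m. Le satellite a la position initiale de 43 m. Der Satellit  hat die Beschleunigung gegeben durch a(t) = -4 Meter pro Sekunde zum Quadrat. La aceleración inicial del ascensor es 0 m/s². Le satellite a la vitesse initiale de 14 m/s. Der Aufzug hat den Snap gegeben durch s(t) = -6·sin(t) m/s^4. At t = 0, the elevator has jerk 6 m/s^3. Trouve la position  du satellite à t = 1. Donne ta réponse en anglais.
To solve this, we need to take 2 integrals of our acceleration equation a(t) = -4. The integral of acceleration is velocity. Using v(0) = 14, we get v(t) = 14 - 4·t. Finding the integral of v(t) and using x(0) = 43: x(t) = -2·t^2 + 14·t + 43. Using x(t) = -2·t^2 + 14·t + 43 and substituting t = 1, we find x = 55.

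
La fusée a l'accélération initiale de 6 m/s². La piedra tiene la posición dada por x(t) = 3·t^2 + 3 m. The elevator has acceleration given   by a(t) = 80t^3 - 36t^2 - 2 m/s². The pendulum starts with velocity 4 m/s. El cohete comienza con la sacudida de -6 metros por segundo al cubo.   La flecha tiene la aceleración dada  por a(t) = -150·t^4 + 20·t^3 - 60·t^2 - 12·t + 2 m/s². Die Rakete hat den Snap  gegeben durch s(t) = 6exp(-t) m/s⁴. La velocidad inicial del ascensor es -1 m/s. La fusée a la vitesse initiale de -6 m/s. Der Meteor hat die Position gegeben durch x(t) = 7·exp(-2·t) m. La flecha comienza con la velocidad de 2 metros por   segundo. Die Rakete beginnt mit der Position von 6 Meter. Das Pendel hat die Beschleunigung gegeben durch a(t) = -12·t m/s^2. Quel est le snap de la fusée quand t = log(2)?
De l'équation du snap s(t) = 6·exp(-t), nous substituons t = log(2) pour obtenir s = 3.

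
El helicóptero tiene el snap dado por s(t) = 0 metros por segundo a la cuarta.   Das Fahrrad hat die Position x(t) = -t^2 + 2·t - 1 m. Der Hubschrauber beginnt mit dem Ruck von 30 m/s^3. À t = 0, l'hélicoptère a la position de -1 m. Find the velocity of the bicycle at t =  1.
Starting from position x(t) = -t^2 + 2·t - 1, we take 1 derivative. Differentiating position, we get velocity: v(t) = 2 - 2·t. Using v(t) = 2 - 2·t and substituting t = 1, we find v = 0.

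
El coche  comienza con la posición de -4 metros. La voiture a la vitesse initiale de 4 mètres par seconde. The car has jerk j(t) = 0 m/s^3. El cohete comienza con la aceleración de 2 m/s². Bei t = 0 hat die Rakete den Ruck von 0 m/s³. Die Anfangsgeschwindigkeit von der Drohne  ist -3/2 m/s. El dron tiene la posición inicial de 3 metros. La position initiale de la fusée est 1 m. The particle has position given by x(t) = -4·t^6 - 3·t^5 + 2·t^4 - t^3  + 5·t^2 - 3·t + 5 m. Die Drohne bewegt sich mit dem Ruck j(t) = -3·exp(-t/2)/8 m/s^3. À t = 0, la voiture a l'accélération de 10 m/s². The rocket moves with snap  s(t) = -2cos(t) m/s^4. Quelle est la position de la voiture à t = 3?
Nous devons intégrer notre équation du jerk j(t) = 0 3 fois. En intégrant le jerk et en utilisant la condition initiale a(0) = 10, nous obtenons a(t) = 10. En intégrant l'accélération et en utilisant la condition initiale v(0) = 4, nous obtenons v(t) = 10·t + 4. En prenant ∫v(t)dt et en appliquant x(0) = -4, nous trouvons x(t) = 5·t^2 + 4·t - 4. Nous avons la position x(t) = 5·t^2 + 4·t - 4. En substituant t = 3: x(3) = 53.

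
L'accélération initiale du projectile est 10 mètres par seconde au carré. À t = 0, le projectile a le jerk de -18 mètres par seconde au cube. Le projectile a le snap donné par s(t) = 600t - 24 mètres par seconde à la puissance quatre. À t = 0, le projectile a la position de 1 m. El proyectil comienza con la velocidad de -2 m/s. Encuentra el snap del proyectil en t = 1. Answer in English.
From the given snap equation s(t) = 600·t - 24, we substitute t = 1 to get s = 576.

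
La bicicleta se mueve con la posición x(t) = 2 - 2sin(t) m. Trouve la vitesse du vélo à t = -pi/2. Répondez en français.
Pour résoudre ceci, nous devons prendre 1 dérivée de notre équation de la position x(t) = 2 - 2·sin(t). En dérivant la position, nous obtenons la vitesse: v(t) = -2·cos(t). En utilisant v(t) = -2·cos(t) et en substituant t = -pi/2, nous trouvons v = 0.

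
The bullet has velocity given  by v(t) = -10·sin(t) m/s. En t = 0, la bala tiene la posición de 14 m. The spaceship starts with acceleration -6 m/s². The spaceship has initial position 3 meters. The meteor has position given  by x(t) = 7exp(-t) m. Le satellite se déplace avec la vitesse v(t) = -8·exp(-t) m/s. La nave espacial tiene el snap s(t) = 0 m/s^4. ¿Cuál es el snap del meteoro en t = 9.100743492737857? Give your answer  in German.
Ausgehend von der Position x(t) = 7·exp(-t), nehmen wir 4 Ableitungen. Mit d/dt von x(t) finden wir v(t) = -7·exp(-t). Die Ableitung von der Geschwindigkeit ergibt die Beschleunigung: a(t) = 7·exp(-t). Mit d/dt von a(t) finden wir j(t) = -7·exp(-t). Die Ableitung von dem Ruck ergibt den Snap: s(t) = 7·exp(-t). Mit s(t) = 7·exp(-t) und Einsetzen von t = 9.100743492737857, finden wir s = 0.000781079716397272.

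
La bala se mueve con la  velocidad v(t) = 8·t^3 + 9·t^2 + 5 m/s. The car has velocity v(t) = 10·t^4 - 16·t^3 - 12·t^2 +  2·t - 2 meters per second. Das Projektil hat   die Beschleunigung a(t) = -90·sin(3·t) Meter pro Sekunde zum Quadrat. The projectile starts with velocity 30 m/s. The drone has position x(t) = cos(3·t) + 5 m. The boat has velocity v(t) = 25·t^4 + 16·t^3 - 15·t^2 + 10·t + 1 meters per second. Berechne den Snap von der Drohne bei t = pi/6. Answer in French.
Nous devons dériver notre équation de la position x(t) = cos(3·t) + 5 4 fois. En prenant d/dt de x(t), nous trouvons v(t) = -3·sin(3·t). En prenant d/dt de v(t), nous trouvons a(t) = -9·cos(3·t). En dérivant l'accélération, nous obtenons le jerk: j(t) = 27·sin(3·t). En dérivant le jerk, nous obtenons le snap: s(t) = 81·cos(3·t). De l'équation du snap s(t) = 81·cos(3·t), nous substituons t = pi/6 pour obtenir s = 0.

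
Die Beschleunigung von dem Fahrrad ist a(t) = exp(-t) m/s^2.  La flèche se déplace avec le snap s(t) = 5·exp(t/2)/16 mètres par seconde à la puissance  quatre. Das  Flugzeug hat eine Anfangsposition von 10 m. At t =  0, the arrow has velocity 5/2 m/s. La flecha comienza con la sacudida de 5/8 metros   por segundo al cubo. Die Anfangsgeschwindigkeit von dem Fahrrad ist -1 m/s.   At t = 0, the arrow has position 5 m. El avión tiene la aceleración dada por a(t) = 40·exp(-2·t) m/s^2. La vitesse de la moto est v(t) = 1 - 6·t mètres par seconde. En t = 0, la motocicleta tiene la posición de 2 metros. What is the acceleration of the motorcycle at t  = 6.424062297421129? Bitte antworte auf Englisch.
To solve this, we need to take 1 derivative of our velocity equation v(t) = 1 - 6·t. The derivative of velocity gives acceleration: a(t) = -6. We have acceleration a(t) = -6. Substituting t = 6.424062297421129: a(6.424062297421129) = -6.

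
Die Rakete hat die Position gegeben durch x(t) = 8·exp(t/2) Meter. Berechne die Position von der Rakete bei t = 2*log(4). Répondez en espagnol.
Tenemos la posición x(t) = 8·exp(t/2). Sustituyendo t = 2*log(4): x(2*log(4)) = 32.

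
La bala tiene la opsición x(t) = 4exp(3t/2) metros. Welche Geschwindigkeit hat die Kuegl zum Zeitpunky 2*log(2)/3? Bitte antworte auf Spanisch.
Partiendo de la posición x(t) = 4·exp(3·t/2), tomamos 1 derivada. Derivando la posición, obtenemos la velocidad: v(t) = 6·exp(3·t/2). Usando v(t) = 6·exp(3·t/2) y sustituyendo t = 2*log(2)/3, encontramos v = 12.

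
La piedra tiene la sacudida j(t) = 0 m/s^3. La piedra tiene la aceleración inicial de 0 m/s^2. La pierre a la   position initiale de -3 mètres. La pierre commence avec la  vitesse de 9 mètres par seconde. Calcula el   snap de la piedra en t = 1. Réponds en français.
En partant du jerk j(t) = 0, nous prenons 1 dérivée. La dérivée du jerk donne le snap: s(t) = 0. En utilisant s(t) = 0 et en substituant t = 1, nous trouvons s = 0.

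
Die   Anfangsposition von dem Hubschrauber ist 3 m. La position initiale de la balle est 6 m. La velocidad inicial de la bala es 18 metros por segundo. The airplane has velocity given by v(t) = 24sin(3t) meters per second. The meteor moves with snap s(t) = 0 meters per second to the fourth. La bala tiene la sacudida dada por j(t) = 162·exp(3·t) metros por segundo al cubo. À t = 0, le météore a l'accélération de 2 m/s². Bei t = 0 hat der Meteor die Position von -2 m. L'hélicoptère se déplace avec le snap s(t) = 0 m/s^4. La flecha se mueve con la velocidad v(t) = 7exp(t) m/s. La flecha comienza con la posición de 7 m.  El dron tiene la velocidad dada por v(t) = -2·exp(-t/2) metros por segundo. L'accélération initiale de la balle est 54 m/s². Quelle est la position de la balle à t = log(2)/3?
Nous devons intégrer notre équation du jerk j(t) = 162·exp(3·t) 3 fois. En prenant ∫j(t)dt et en appliquant a(0) = 54, nous trouvons a(t) = 54·exp(3·t). En prenant ∫a(t)dt et en appliquant v(0) = 18, nous trouvons v(t) = 18·exp(3·t). En prenant ∫v(t)dt et en appliquant x(0) = 6, nous trouvons x(t) = 6·exp(3·t). Nous avons la position x(t) = 6·exp(3·t). En substituant t = log(2)/3: x(log(2)/3) = 12.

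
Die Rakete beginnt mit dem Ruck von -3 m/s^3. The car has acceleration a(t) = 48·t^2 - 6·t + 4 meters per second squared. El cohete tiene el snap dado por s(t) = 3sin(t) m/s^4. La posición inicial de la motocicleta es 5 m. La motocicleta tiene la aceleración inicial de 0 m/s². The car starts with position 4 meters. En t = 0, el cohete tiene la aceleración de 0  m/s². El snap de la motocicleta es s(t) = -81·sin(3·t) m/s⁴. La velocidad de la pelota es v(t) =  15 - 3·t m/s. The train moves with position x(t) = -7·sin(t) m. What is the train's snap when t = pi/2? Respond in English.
To solve this, we need to take 4 derivatives of our position equation x(t) = -7·sin(t). Taking d/dt of x(t), we find v(t) = -7·cos(t). The derivative of velocity gives acceleration: a(t) = 7·sin(t). Differentiating acceleration, we get jerk: j(t) = 7·cos(t). Taking d/dt of j(t), we find s(t) = -7·sin(t). Using s(t) = -7·sin(t) and substituting t = pi/2, we find s = -7.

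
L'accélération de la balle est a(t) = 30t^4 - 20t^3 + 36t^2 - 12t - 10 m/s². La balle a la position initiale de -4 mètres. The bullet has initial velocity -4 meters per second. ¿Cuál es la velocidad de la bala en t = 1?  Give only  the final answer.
La respuesta es -7.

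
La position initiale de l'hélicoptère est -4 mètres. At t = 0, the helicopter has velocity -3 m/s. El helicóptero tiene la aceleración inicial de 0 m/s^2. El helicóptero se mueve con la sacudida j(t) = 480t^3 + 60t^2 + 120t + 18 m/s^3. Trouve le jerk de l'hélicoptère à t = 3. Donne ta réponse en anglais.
We have jerk j(t) = 480·t^3 + 60·t^2 + 120·t + 18. Substituting t = 3: j(3) = 13878.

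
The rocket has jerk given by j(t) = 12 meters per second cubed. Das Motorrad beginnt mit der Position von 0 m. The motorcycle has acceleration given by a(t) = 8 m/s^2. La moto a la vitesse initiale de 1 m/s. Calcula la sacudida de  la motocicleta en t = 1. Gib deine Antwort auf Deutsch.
Um dies zu lösen, müssen wir 1 Ableitung unserer Gleichung für die Beschleunigung a(t) = 8 nehmen. Mit d/dt von a(t) finden wir j(t) = 0. Aus der Gleichung für den Ruck j(t) = 0, setzen wir t = 1 ein und erhalten j = 0.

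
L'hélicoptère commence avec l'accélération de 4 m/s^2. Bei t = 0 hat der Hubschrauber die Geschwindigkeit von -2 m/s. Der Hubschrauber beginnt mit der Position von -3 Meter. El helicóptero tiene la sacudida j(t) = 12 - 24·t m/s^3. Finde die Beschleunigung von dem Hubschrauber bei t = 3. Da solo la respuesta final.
Bei t = 3, a = -68.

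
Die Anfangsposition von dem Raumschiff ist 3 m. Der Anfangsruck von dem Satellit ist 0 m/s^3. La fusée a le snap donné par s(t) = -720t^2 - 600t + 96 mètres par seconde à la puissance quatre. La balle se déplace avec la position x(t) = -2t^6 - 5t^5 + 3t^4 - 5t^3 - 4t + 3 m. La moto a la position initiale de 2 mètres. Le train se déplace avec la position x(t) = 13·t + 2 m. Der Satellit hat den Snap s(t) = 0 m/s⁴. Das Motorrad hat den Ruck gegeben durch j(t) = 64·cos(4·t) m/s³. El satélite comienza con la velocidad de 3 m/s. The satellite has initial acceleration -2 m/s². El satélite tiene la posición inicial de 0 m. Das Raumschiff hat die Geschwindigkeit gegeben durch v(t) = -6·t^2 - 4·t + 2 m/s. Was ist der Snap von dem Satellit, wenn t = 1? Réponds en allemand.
Wir haben den Snap s(t) = 0. Durch Einsetzen von t = 1: s(1) = 0.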